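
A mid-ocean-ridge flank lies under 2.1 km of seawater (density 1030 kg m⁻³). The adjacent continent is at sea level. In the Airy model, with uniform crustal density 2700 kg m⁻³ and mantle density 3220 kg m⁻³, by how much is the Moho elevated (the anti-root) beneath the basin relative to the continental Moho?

Equating mass per unit area of the two columns: replacing crust with seawater at the top is compensated by replacing crust with mantle at the base: d (ρ_c − ρ_w) = a (ρ_m − ρ_c).
a = d (ρ_c − ρ_w)/(ρ_m − ρ_c) = 2.1 km × 1670/520 = 6.74 km.

6.74 km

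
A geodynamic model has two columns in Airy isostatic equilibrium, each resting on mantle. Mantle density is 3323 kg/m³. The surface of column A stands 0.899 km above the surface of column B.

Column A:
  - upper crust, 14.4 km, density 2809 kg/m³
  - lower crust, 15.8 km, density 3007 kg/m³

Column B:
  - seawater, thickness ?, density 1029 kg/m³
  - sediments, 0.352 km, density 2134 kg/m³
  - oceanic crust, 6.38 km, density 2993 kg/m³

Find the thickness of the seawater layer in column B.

Take the compensation level at the base of the deeper column (depth z_c below the surface of column A) and equate Σ ρ_i t_i down to z_c; mantle fills any gap and the z_c terms cancel.
Column A: 14.4×2809 + 15.8×3007 + (z_c − 30.2)×3323
Column B: 0.899×0 + x×1029 + 0.352×2134 + 6.38×2993 + (z_c − 0.899 − 6.732 − x)×3323
The z_c×3323 term appears on both sides and cancels. Collect the known terms of each column as K = Σ(ρt)_known − 3323 × (depth of known layers): K_A = 87960.2 − 3323×30.2 = −12394.4; K_B = 19846.508 − 3323×(0.899 + 6.732) = −5511.305.
Balance: K_A = K_B − x×(3323 − 1029), so x = (K_B − K_A)/(3323 − 1029) = 6883.1/2294 = 3 km.

3 km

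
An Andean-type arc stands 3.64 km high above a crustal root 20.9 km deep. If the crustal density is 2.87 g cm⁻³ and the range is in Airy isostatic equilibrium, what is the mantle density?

3.37 g cm⁻³

Airy balance: ρ_c h = (ρ_m − ρ_c) r → ρ_m = ρ_c (1 + h/r).
ρ_m = 2.87 × (1 + 3.64 km/20.9 km) = 3.37 g cm⁻³.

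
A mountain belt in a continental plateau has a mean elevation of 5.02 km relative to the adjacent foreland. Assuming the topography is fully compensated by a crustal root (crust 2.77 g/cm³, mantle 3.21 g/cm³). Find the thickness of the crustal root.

31.6 km

Isostatic balance requires: the weight of the topography is balanced by the buoyancy of the root, ρ_c h = (ρ_m − ρ_c) r.
r = h · ρ_c / (ρ_m − ρ_c) = 5.02 km × 2.77 / (3.21 − 2.77) = 31.6 km.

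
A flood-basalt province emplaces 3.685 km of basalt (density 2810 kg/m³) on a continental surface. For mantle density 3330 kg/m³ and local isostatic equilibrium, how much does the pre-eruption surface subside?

Subaerial loading: s = t ρ_load / ρ_m.
s = 3.685 km × 2810/3330 = 3.11 km.

3.11 km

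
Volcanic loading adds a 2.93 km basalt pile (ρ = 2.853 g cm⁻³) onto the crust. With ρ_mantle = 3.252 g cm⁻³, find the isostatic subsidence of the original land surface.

2.57 km

Subaerial loading: s = t ρ_load / ρ_m.
s = 2.93 km × 2.853/3.252 = 2.57 km.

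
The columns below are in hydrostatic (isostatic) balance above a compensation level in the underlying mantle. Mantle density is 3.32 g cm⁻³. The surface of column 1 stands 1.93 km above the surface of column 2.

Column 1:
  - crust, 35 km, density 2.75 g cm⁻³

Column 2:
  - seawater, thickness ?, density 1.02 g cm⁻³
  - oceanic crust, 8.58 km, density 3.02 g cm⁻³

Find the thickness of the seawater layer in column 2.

4.77 km

Take the compensation level at the base of the deeper column (depth z_c below the surface of column 1) and equate Σ ρ_i t_i down to z_c; mantle fills any gap and the z_c terms cancel.
Column 1: 35×2.75 + (z_c − 35)×3.32
Column 2: 1.93×0 + x×1.02 + 8.58×3.02 + (z_c − 1.93 − 8.58 − x)×3.32
The z_c×3.32 term appears on both sides and cancels. Collect the known terms of each column as K = Σ(ρt)_known − 3.32 × (depth of known layers): K_1 = 96.25 − 3.32×35 = −19.95; K_2 = 25.9116 − 3.32×(1.93 + 8.58) = −8.9816.
Balance: K_1 = K_2 − x×(3.32 − 1.02), so x = (K_2 − K_1)/(3.32 − 1.02) = 10.9684/2.3 = 4.77 km.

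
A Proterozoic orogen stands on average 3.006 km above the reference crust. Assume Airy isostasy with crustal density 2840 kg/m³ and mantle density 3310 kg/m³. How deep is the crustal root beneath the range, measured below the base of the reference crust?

18.2 km

Balancing pressure at the compensation depth: the weight of the topography is balanced by the buoyancy of the root, ρ_c h = (ρ_m − ρ_c) r.
r = h · ρ_c / (ρ_m − ρ_c) = 3.006 km × 2840 / (3310 − 2840) = 18.2 km.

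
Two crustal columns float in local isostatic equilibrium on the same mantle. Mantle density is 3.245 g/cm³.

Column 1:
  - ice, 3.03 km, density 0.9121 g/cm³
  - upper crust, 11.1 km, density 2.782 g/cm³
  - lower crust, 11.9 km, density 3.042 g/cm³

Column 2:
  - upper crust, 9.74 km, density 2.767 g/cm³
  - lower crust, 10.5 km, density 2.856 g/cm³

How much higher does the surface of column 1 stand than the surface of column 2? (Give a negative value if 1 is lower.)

1.81 km

For any compensation level in the mantle, the mantle terms cancel and isostasy reduces to e = (Σt_1 − Σt_2) − (Σ(ρt)_1 − Σ(ρt)_2) / ρ_m.
Σt_1 = 26.03 km; Σt_2 = 20.24 km; Σ(ρt)_1 = 69.843663; Σ(ρt)_2 = 56.93858 (in km·g/cm³).
e = (26.03 − 20.24) − (69.843663 − 56.93858) / 3.245 = 1.81 km.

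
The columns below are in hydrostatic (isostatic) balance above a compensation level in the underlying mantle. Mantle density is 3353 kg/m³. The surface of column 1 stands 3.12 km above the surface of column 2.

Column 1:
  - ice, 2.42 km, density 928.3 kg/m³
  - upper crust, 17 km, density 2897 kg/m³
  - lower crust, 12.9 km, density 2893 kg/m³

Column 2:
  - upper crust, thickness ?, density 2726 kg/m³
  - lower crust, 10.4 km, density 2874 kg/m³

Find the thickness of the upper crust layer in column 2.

6.56 km

Take the compensation level at the base of the deeper column (depth z_c below the surface of column 1) and equate Σ ρ_i t_i down to z_c; mantle fills any gap and the z_c terms cancel.
Column 1: 2.42×928.3 + 17×2897 + 12.9×2893 + (z_c − 32.32)×3353
Column 2: 3.12×0 + x×2726 + 10.4×2874 + (z_c − 3.12 − 10.4 − x)×3353
The z_c×3353 term appears on both sides and cancels. Collect the known terms of each column as K = Σ(ρt)_known − 3353 × (depth of known layers): K_1 = 88815.186 − 3353×32.32 = −19553.774; K_2 = 29889.6 − 3353×(3.12 + 10.4) = −15442.96.
Balance: K_1 = K_2 − x×(3353 − 2726), so x = (K_2 − K_1)/(3353 − 2726) = 4110.81/627 = 6.56 km.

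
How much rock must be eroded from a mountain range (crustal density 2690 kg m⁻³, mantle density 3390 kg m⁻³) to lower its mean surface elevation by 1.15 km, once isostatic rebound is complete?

Net drop Δ = e − u = e − e ρ_c/ρ_m = e (ρ_m − ρ_c)/ρ_m.
e = Δ ρ_m/(ρ_m − ρ_c) = 1.15 km × 3390/700 = 5.57 km.

5.57 km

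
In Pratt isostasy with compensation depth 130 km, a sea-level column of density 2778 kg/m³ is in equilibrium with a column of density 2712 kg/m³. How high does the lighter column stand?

ρ_ref D = ρ (D + h) → h = D (ρ_ref − ρ)/ρ.
h = 130 km × (2778 − 2712)/2712 = 3.16 km.

3.16 km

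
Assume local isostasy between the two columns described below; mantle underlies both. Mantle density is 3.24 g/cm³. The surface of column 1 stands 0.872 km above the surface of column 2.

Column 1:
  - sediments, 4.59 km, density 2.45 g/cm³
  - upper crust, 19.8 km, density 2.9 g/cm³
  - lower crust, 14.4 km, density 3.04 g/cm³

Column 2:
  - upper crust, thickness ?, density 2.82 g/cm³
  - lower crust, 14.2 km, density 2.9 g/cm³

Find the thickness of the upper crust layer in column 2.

13.3 km

Take the compensation level at the base of the deeper column (depth z_c below the surface of column 1) and equate Σ ρ_i t_i down to z_c; mantle fills any gap and the z_c terms cancel.
Column 1: 4.59×2.45 + 19.8×2.9 + 14.4×3.04 + (z_c − 38.79)×3.24
Column 2: 0.872×0 + x×2.82 + 14.2×2.9 + (z_c − 0.872 − 14.2 − x)×3.24
The z_c×3.24 term appears on both sides and cancels. Collect the known terms of each column as K = Σ(ρt)_known − 3.24 × (depth of known layers): K_1 = 112.4415 − 3.24×38.79 = −13.2381; K_2 = 41.18 − 3.24×(0.872 + 14.2) = −7.65328.
Balance: K_1 = K_2 − x×(3.24 − 2.82), so x = (K_2 − K_1)/(3.24 − 2.82) = 5.58482/0.42 = 13.3 km.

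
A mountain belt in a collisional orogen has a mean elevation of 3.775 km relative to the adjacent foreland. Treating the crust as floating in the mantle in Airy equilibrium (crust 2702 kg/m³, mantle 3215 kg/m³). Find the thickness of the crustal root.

In Airy isostatic equilibrium: the weight of the topography is balanced by the buoyancy of the root, ρ_c h = (ρ_m − ρ_c) r.
r = h · ρ_c / (ρ_m − ρ_c) = 3.775 km × 2702 / (3215 − 2702) = 19.9 km.

19.9 km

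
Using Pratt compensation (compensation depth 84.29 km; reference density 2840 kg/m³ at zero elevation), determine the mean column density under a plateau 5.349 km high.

Pratt balance: ρ_ref D = ρ (D + h).
ρ = ρ_ref D/(D + h) = 2840 × 84.29 km/(84.29 km + 5.349 km) = 2670 kg/m³.

2670 kg/m³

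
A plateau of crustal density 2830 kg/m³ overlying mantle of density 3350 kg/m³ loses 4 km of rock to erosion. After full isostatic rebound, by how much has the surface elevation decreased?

0.621 km

Rebound u = e ρ_c/ρ_m = 4 km × 2830/3350 = 3.379 km.
Net surface drop = e − u = 4 km − 3.379 km = e (ρ_m − ρ_c)/ρ_m = 0.621 km.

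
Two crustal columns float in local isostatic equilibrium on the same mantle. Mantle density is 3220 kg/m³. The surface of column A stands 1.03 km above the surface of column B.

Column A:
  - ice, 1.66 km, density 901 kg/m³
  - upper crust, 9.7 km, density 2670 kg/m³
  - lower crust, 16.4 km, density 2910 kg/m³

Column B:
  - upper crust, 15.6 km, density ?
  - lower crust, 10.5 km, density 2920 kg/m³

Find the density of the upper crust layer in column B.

Take the compensation level at the base of the deeper column (depth z_c below the surface of column A) and equate Σ ρ_i t_i down to z_c; mantle fills any gap and the z_c terms cancel.
Column A: 1.66×901 + 9.7×2670 + 16.4×2910 + (z_c − 27.76)×3220
Column B: 1.03×0 + 15.6×ρ + 10.5×2920 + (z_c − 1.03 − 26.1)×3220
The z_c×3220 term appears on both sides and cancels. Collect the known terms of each column as K = Σ(ρt)_known − 3220 × (depth of known layers): K_A = 75118.66 − 3220×27.76 = −14268.54; K_B = 30660 − 3220×(1.03 + 26.1) = −56698.6.
Balance: K_A = K_B + 15.6×ρ, so ρ = (K_A − K_B)/15.6 = 42430.1/15.6 = 2720 kg/m³.

2720 kg/m³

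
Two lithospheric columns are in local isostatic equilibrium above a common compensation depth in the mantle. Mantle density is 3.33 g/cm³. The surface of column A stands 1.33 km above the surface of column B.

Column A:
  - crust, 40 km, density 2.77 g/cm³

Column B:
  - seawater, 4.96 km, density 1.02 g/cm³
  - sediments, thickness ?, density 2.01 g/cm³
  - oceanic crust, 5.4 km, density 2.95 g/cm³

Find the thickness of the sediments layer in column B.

Take the compensation level at the base of the deeper column (depth z_c below the surface of column A) and equate Σ ρ_i t_i down to z_c; mantle fills any gap and the z_c terms cancel.
Column A: 40×2.77 + (z_c − 40)×3.33
Column B: 1.33×0 + 4.96×1.02 + x×2.01 + 5.4×2.95 + (z_c − 1.33 − 10.36 − x)×3.33
The z_c×3.33 term appears on both sides and cancels. Collect the known terms of each column as K = Σ(ρt)_known − 3.33 × (depth of known layers): K_A = 110.8 − 3.33×40 = −22.4; K_B = 20.9892 − 3.33×(1.33 + 10.36) = −17.9385.
Balance: K_A = K_B − x×(3.33 − 2.01), so x = (K_B − K_A)/(3.33 − 2.01) = 4.4615/1.32 = 3.38 km.

3.38 km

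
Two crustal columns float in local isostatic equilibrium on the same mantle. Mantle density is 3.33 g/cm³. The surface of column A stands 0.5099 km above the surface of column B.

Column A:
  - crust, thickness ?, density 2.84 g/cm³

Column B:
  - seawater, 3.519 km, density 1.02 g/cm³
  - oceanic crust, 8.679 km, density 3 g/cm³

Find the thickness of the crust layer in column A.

25.9 km

Take the compensation level at the base of the deeper column (depth z_c below the surface of column A) and equate Σ ρ_i t_i down to z_c; mantle fills any gap and the z_c terms cancel.
Column A: x×2.84 + (z_c − 0 − x)×3.33
Column B: 0.5099×0 + 3.519×1.02 + 8.679×3 + (z_c − 0.5099 − 12.198)×3.33
The z_c×3.33 term appears on both sides and cancels. Collect the known terms of each column as K = Σ(ρt)_known − 3.33 × (depth of known layers): K_A = 0 − 3.33×0 = 0; K_B = 29.62638 − 3.33×(0.5099 + 12.198) = −12.690927.
Balance: K_A − x×(3.33 − 2.84) = K_B, so x = (K_A − K_B)/(3.33 − 2.84) = 12.6909/0.49 = 25.9 km.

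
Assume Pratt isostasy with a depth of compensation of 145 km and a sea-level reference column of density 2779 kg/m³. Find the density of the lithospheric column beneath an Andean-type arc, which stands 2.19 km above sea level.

2740 kg/m³

Pratt balance: ρ_ref D = ρ (D + h).
ρ = ρ_ref D/(D + h) = 2779 × 145 km/(145 km + 2.19 km) = 2740 kg/m³.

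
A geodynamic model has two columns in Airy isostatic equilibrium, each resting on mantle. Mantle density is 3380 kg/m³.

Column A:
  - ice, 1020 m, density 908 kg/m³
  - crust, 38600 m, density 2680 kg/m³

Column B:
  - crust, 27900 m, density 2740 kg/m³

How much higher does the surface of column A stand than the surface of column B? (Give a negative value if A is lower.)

3460 m

For any compensation level in the mantle, the mantle terms cancel and isostasy reduces to e = (Σt_A − Σt_B) − (Σ(ρt)_A − Σ(ρt)_B) / ρ_m.
Σt_A = 39620 m; Σt_B = 27900 m; Σ(ρt)_A = 104374160; Σ(ρt)_B = 76446000 (in m·kg/m³).
e = (39620 − 27900) − (104374160 − 76446000) / 3380 = 3460 m.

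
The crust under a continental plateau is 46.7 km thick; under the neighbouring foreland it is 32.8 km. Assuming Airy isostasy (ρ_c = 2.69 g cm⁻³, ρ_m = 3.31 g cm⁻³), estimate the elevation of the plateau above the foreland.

2.6 km

Excess crust Δ = 46.7 km − 32.8 km = 13.9 km, split between elevation h and root r with h + r = Δ.
Airy balance ρ_c h = (ρ_m − ρ_c) r gives r = h ρ_c/(ρ_m − ρ_c), so h (1 + ρ_c/(ρ_m − ρ_c)) = Δ, i.e. h = Δ (ρ_m − ρ_c)/ρ_m.
h = 13.9 km × 0.62/3.31 = 2.6 km.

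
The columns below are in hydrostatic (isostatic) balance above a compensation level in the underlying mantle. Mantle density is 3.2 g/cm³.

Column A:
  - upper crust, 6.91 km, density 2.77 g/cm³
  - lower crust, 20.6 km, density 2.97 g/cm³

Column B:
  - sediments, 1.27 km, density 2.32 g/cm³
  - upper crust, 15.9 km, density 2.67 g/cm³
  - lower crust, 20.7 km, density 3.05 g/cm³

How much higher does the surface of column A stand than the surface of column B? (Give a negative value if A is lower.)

−1.54 km

For any compensation level in the mantle, the mantle terms cancel and isostasy reduces to e = (Σt_A − Σt_B) − (Σ(ρt)_A − Σ(ρt)_B) / ρ_m.
Σt_A = 27.51 km; Σt_B = 37.87 km; Σ(ρt)_A = 80.3227; Σ(ρt)_B = 108.5344 (in km·g/cm³).
e = (27.51 − 37.87) − (80.3227 − 108.5344) / 3.2 = −1.54 km.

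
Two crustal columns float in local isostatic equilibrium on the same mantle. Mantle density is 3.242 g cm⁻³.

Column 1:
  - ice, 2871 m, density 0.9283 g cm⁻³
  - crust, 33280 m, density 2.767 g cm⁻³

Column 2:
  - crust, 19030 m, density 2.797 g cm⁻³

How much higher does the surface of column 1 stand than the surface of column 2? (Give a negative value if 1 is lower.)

4310 m

For any compensation level in the mantle, the mantle terms cancel and isostasy reduces to e = (Σt_1 − Σt_2) − (Σ(ρt)_1 − Σ(ρt)_2) / ρ_m.
Σt_1 = 36151 m; Σt_2 = 19030 m; Σ(ρt)_1 = 94750.9093; Σ(ρt)_2 = 53226.91 (in m·g cm⁻³).
e = (36151 − 19030) − (94750.9093 − 53226.91) / 3.242 = 4310 m.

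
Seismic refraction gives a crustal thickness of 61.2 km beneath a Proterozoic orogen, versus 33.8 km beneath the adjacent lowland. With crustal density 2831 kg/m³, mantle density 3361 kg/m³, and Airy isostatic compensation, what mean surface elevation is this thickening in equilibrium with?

Excess crust Δ = 61.2 km − 33.8 km = 27.4 km, split between elevation h and root r with h + r = Δ.
Airy balance ρ_c h = (ρ_m − ρ_c) r gives r = h ρ_c/(ρ_m − ρ_c), so h (1 + ρ_c/(ρ_m − ρ_c)) = Δ, i.e. h = Δ (ρ_m − ρ_c)/ρ_m.
h = 27.4 km × 530/3361 = 4.32 km.

4.32 km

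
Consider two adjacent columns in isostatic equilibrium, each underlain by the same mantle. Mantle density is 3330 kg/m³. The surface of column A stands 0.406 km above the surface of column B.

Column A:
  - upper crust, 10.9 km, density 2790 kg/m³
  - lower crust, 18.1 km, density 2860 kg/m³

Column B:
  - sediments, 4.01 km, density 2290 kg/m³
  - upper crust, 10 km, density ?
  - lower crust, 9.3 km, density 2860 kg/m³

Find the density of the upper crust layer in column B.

Take the compensation level at the base of the deeper column (depth z_c below the surface of column A) and equate Σ ρ_i t_i down to z_c; mantle fills any gap and the z_c terms cancel.
Column A: 10.9×2790 + 18.1×2860 + (z_c − 29)×3330
Column B: 0.406×0 + 4.01×2290 + 10×ρ + 9.3×2860 + (z_c − 0.406 − 23.31)×3330
The z_c×3330 term appears on both sides and cancels. Collect the known terms of each column as K = Σ(ρt)_known − 3330 × (depth of known layers): K_A = 82177 − 3330×29 = −14393; K_B = 35780.9 − 3330×(0.406 + 23.31) = −43193.38.
Balance: K_A = K_B + 10×ρ, so ρ = (K_A − K_B)/10 = 28800.4/10 = 2880 kg/m³.

2880 kg/m³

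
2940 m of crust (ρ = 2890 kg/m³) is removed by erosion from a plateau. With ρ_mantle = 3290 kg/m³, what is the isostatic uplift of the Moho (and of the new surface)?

Unloading: uplift u = e ρ_c/ρ_m = 2940 m × 2890/3290 = 2580 m.

2580 m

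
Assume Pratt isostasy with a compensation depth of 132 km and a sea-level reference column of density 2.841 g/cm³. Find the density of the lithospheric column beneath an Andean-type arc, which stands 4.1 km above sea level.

2.76 g/cm³

Pratt balance: ρ_ref D = ρ (D + h).
ρ = ρ_ref D/(D + h) = 2.841 × 132 km/(132 km + 4.1 km) = 2.76 g/cm³.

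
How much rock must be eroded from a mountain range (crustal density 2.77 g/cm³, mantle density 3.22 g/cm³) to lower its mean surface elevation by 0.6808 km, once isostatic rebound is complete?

Net drop Δ = e − u = e − e ρ_c/ρ_m = e (ρ_m − ρ_c)/ρ_m.
e = Δ ρ_m/(ρ_m − ρ_c) = 0.6808 km × 3.22/0.45 = 4.87 km.

4.87 km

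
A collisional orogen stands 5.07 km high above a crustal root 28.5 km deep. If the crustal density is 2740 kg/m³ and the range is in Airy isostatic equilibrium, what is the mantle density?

Airy balance: ρ_c h = (ρ_m − ρ_c) r → ρ_m = ρ_c (1 + h/r).
ρ_m = 2740 × (1 + 5.07 km/28.5 km) = 3230 kg/m³.

3230 kg/m³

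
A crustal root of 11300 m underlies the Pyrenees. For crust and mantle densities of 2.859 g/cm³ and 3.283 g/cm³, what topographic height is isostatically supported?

For local isostatic compensation: ρ_c h = (ρ_m − ρ_c) r.
h = r (ρ_m − ρ_c) / ρ_c = 11300 m × (3.283 − 2.859) / 2.859 = 1680 m.

1680 m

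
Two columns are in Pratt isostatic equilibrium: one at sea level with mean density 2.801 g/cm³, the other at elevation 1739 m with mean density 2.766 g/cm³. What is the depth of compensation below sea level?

ρ_ref D = ρ (D + h) → D (ρ_ref − ρ) = ρ h.
D = ρ h/(ρ_ref − ρ) = 2.766 × 1739 m/(2.801 − 2.766) = 137000 m.

137000 m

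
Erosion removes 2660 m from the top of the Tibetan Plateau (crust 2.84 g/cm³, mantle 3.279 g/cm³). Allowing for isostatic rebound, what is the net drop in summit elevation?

356 m

Rebound u = e ρ_c/ρ_m = 2660 m × 2.84/3.279 = 2304 m.
Net surface drop = e − u = 2660 m − 2304 m = e (ρ_m − ρ_c)/ρ_m = 356 m.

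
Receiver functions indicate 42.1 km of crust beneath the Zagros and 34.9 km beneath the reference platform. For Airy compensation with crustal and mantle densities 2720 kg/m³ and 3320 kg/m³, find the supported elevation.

Excess crust Δ = 42.1 km − 34.9 km = 7.2 km, split between elevation h and root r with h + r = Δ.
Airy balance ρ_c h = (ρ_m − ρ_c) r gives r = h ρ_c/(ρ_m − ρ_c), so h (1 + ρ_c/(ρ_m − ρ_c)) = Δ, i.e. h = Δ (ρ_m − ρ_c)/ρ_m.
h = 7.2 km × 600/3320 = 1.3 km.

1.3 km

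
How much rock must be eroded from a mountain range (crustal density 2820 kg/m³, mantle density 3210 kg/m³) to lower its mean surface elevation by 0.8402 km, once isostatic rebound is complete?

6.92 km

Net drop Δ = e − u = e − e ρ_c/ρ_m = e (ρ_m − ρ_c)/ρ_m.
e = Δ ρ_m/(ρ_m − ρ_c) = 0.8402 km × 3210/390 = 6.92 km.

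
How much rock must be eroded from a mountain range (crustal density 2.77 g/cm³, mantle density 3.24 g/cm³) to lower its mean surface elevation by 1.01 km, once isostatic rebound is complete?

Net drop Δ = e − u = e − e ρ_c/ρ_m = e (ρ_m − ρ_c)/ρ_m.
e = Δ ρ_m/(ρ_m − ρ_c) = 1.01 km × 3.24/0.47 = 6.96 km.

6.96 km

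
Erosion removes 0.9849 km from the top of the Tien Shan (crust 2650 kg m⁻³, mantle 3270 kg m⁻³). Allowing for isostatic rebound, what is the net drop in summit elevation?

Rebound u = e ρ_c/ρ_m = 0.9849 km × 2650/3270 = 0.7982 km.
Net surface drop = e − u = 0.9849 km − 0.7982 km = e (ρ_m − ρ_c)/ρ_m = 0.187 km.

0.187 km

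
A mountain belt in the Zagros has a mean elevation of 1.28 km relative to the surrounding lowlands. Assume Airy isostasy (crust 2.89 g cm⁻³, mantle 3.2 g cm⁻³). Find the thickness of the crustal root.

By Archimedes' principle applied to the lithosphere: the weight of the topography is balanced by the buoyancy of the root, ρ_c h = (ρ_m − ρ_c) r.
r = h · ρ_c / (ρ_m − ρ_c) = 1.28 km × 2.89 / (3.2 − 2.89) = 11.9 km.

11.9 km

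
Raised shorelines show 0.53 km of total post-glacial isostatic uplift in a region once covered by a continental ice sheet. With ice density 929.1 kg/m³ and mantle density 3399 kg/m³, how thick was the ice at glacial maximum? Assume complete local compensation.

1.94 km

u = t ρ_ice/ρ_m → t = u ρ_m/ρ_ice = 0.53 km × 3399/929.1 = 1.94 km.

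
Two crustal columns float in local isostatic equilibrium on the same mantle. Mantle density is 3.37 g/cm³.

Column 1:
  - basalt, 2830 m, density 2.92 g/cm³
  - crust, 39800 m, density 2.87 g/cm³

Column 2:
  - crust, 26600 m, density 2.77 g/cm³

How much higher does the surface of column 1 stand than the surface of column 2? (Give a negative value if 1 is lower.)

For any compensation level in the mantle, the mantle terms cancel and isostasy reduces to e = (Σt_1 − Σt_2) − (Σ(ρt)_1 − Σ(ρt)_2) / ρ_m.
Σt_1 = 42630 m; Σt_2 = 26600 m; Σ(ρt)_1 = 122489.6; Σ(ρt)_2 = 73682 (in m·g/cm³).
e = (42630 − 26600) − (122489.6 − 73682) / 3.37 = 1550 m.

1550 m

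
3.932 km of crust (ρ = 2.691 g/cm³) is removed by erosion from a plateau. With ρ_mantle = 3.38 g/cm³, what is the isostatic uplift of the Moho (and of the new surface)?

Unloading: uplift u = e ρ_c/ρ_m = 3.932 km × 2.691/3.38 = 3.13 km.

3.13 km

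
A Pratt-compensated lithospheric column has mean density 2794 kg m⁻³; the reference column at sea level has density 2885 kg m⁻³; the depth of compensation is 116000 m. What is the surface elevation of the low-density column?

3780 m

ρ_ref D = ρ (D + h) → h = D (ρ_ref − ρ)/ρ.
h = 116000 m × (2885 − 2794)/2794 = 3780 m.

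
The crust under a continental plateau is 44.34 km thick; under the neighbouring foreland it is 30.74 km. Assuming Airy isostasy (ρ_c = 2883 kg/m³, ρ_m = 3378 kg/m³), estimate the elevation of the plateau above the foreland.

1.99 km

Excess crust Δ = 44.34 km − 30.74 km = 13.6 km, split between elevation h and root r with h + r = Δ.
Airy balance ρ_c h = (ρ_m − ρ_c) r gives r = h ρ_c/(ρ_m − ρ_c), so h (1 + ρ_c/(ρ_m − ρ_c)) = Δ, i.e. h = Δ (ρ_m − ρ_c)/ρ_m.
h = 13.6 km × 495/3378 = 1.99 km.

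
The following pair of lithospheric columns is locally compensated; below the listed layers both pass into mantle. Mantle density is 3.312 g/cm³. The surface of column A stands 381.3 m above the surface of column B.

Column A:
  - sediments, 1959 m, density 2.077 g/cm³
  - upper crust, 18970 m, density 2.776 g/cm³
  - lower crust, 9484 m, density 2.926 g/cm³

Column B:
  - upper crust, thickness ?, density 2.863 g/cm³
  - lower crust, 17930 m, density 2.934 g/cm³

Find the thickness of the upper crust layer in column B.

Take the compensation level at the base of the deeper column (depth z_c below the surface of column A) and equate Σ ρ_i t_i down to z_c; mantle fills any gap and the z_c terms cancel.
Column A: 1959×2.077 + 18970×2.776 + 9484×2.926 + (z_c − 30413)×3.312
Column B: 381.3×0 + x×2.863 + 17930×2.934 + (z_c − 381.3 − 17930 − x)×3.312
The z_c×3.312 term appears on both sides and cancels. Collect the known terms of each column as K = Σ(ρt)_known − 3.312 × (depth of known layers): K_A = 84479.747 − 3.312×30413 = −16248.109; K_B = 52606.62 − 3.312×(381.3 + 17930) = −8040.4056.
Balance: K_A = K_B − x×(3.312 − 2.863), so x = (K_B − K_A)/(3.312 − 2.863) = 8207.7/0.449 = 18300 m.

18300 m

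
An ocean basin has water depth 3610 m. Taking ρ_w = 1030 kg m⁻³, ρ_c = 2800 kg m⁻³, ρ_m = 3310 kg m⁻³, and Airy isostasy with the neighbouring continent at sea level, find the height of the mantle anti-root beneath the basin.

12500 m

Isostatic balance requires: replacing crust with seawater at the top is compensated by replacing crust with mantle at the base: d (ρ_c − ρ_w) = a (ρ_m − ρ_c).
a = d (ρ_c − ρ_w)/(ρ_m − ρ_c) = 3610 m × 1770/510 = 12500 m.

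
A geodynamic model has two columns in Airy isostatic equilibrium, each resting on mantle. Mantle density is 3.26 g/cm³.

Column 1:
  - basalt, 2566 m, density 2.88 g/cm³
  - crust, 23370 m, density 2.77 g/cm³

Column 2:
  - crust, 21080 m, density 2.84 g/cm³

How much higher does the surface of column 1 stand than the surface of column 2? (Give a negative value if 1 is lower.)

For any compensation level in the mantle, the mantle terms cancel and isostasy reduces to e = (Σt_1 − Σt_2) − (Σ(ρt)_1 − Σ(ρt)_2) / ρ_m.
Σt_1 = 25936 m; Σt_2 = 21080 m; Σ(ρt)_1 = 72124.98; Σ(ρt)_2 = 59867.2 (in m·g/cm³).
e = (25936 − 21080) − (72124.98 − 59867.2) / 3.26 = 1100 m.

1100 m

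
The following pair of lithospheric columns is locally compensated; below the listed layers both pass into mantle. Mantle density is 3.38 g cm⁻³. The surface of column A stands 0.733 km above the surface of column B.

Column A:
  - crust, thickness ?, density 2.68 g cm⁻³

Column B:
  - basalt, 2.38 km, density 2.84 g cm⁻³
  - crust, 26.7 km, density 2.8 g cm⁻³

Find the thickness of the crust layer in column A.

Take the compensation level at the base of the deeper column (depth z_c below the surface of column A) and equate Σ ρ_i t_i down to z_c; mantle fills any gap and the z_c terms cancel.
Column A: x×2.68 + (z_c − 0 − x)×3.38
Column B: 0.733×0 + 2.38×2.84 + 26.7×2.8 + (z_c − 0.733 − 29.08)×3.38
The z_c×3.38 term appears on both sides and cancels. Collect the known terms of each column as K = Σ(ρt)_known − 3.38 × (depth of known layers): K_A = 0 − 3.38×0 = 0; K_B = 81.5192 − 3.38×(0.733 + 29.08) = −19.24874.
Balance: K_A − x×(3.38 − 2.68) = K_B, so x = (K_A − K_B)/(3.38 − 2.68) = 19.2487/0.7 = 27.5 km.

27.5 km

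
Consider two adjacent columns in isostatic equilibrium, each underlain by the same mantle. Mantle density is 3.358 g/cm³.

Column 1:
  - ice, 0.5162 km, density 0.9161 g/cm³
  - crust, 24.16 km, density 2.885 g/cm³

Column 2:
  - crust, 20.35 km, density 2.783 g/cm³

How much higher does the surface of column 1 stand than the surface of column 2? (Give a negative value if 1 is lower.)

0.294 km

For any compensation level in the mantle, the mantle terms cancel and isostasy reduces to e = (Σt_1 − Σt_2) − (Σ(ρt)_1 − Σ(ρt)_2) / ρ_m.
Σt_1 = 24.6762 km; Σt_2 = 20.35 km; Σ(ρt)_1 = 70.1744908; Σ(ρt)_2 = 56.63405 (in km·g/cm³).
e = (24.6762 − 20.35) − (70.1744908 − 56.63405) / 3.358 = 0.294 km.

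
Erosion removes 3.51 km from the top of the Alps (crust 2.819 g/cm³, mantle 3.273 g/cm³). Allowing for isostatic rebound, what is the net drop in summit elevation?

Rebound u = e ρ_c/ρ_m = 3.51 km × 2.819/3.273 = 3.023 km.
Net surface drop = e − u = 3.51 km − 3.023 km = e (ρ_m − ρ_c)/ρ_m = 0.487 km.

0.487 km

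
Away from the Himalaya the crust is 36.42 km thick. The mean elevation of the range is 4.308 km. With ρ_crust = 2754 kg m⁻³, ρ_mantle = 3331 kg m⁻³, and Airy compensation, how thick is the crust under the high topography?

Root depth r = h ρ_c / (ρ_m − ρ_c) = 4.308 km × 2754 / 577 = 20.56 km.
Total thickness = T + h + r = 36.42 km + 4.308 km + 20.56 km = 61.3 km.

61.3 km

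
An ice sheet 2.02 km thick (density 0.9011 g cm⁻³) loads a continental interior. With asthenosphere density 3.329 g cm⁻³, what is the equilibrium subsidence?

Equating mass per unit area of the two columns: the ice load ρ_ice t is balanced by mantle displaced below, ρ_m s.
s = t ρ_ice / ρ_m = 2.02 km × 0.9011/3.329 = 0.547 km.

0.547 km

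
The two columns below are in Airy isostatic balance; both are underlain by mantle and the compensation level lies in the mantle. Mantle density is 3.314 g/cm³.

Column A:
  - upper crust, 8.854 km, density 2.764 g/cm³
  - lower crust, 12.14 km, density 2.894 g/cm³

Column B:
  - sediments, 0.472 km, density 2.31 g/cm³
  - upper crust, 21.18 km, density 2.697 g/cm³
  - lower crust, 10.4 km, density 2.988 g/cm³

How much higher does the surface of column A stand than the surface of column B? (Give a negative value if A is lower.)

−2.1 km

For any compensation level in the mantle, the mantle terms cancel and isostasy reduces to e = (Σt_A − Σt_B) − (Σ(ρt)_A − Σ(ρt)_B) / ρ_m.
Σt_A = 20.994 km; Σt_B = 32.052 km; Σ(ρt)_A = 59.605616; Σ(ρt)_B = 89.28798 (in km·g/cm³).
e = (20.994 − 32.052) − (59.605616 − 89.28798) / 3.314 = −2.1 km.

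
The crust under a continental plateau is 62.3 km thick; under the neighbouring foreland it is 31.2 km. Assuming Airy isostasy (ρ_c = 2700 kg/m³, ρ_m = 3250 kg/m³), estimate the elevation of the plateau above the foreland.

5.26 km

Excess crust Δ = 62.3 km − 31.2 km = 31.1 km, split between elevation h and root r with h + r = Δ.
Airy balance ρ_c h = (ρ_m − ρ_c) r gives r = h ρ_c/(ρ_m − ρ_c), so h (1 + ρ_c/(ρ_m − ρ_c)) = Δ, i.e. h = Δ (ρ_m − ρ_c)/ρ_m.
h = 31.1 km × 550/3250 = 5.26 km.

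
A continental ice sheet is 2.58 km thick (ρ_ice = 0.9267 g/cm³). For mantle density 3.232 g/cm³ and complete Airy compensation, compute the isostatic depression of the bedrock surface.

Balancing pressure at the compensation depth: the ice load ρ_ice t is balanced by mantle displaced below, ρ_m s.
s = t ρ_ice / ρ_m = 2.58 km × 0.9267/3.232 = 0.74 km.

0.74 km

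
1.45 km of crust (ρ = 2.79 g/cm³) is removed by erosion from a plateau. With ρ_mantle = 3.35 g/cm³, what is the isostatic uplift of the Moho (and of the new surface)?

Unloading: uplift u = e ρ_c/ρ_m = 1.45 km × 2.79/3.35 = 1.21 km.

1.21 km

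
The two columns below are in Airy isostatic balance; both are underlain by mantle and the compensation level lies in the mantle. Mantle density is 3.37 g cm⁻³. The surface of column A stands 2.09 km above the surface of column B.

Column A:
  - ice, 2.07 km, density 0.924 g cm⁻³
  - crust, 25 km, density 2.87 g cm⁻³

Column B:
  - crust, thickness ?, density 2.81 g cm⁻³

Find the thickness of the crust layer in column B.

Take the compensation level at the base of the deeper column (depth z_c below the surface of column A) and equate Σ ρ_i t_i down to z_c; mantle fills any gap and the z_c terms cancel.
Column A: 2.07×0.924 + 25×2.87 + (z_c − 27.07)×3.37
Column B: 2.09×0 + x×2.81 + (z_c − 2.09 − 0 − x)×3.37
The z_c×3.37 term appears on both sides and cancels. Collect the known terms of each column as K = Σ(ρt)_known − 3.37 × (depth of known layers): K_A = 73.66268 − 3.37×27.07 = −17.56322; K_B = 0 − 3.37×(2.09 + 0) = −7.0433.
Balance: K_A = K_B − x×(3.37 − 2.81), so x = (K_B − K_A)/(3.37 − 2.81) = 10.5199/0.56 = 18.8 km.

18.8 km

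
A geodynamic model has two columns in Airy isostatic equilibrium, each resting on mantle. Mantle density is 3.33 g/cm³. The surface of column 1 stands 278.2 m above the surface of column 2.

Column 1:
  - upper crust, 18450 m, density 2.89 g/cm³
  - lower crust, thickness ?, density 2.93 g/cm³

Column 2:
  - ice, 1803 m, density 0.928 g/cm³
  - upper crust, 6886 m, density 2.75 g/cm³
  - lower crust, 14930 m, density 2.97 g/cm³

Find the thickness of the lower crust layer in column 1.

Take the compensation level at the base of the deeper column (depth z_c below the surface of column 1) and equate Σ ρ_i t_i down to z_c; mantle fills any gap and the z_c terms cancel.
Column 1: 18450×2.89 + x×2.93 + (z_c − 18450 − x)×3.33
Column 2: 278.2×0 + 1803×0.928 + 6886×2.75 + 14930×2.97 + (z_c − 278.2 − 23619)×3.33
The z_c×3.33 term appears on both sides and cancels. Collect the known terms of each column as K = Σ(ρt)_known − 3.33 × (depth of known layers): K_1 = 53320.5 − 3.33×18450 = −8118; K_2 = 64951.784 − 3.33×(278.2 + 23619) = −14625.892.
Balance: K_1 − x×(3.33 − 2.93) = K_2, so x = (K_1 − K_2)/(3.33 − 2.93) = 6507.89/0.4 = 16300 m.

16300 m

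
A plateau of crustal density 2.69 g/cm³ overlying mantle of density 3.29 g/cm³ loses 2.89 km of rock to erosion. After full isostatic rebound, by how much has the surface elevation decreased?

Rebound u = e ρ_c/ρ_m = 2.89 km × 2.69/3.29 = 2.363 km.
Net surface drop = e − u = 2.89 km − 2.363 km = e (ρ_m − ρ_c)/ρ_m = 0.527 km.

0.527 km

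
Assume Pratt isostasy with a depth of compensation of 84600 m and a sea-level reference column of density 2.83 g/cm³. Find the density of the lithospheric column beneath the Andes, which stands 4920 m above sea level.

2.67 g/cm³

Pratt balance: ρ_ref D = ρ (D + h).
ρ = ρ_ref D/(D + h) = 2.83 × 84600 m/(84600 m + 4920 m) = 2.67 g/cm³.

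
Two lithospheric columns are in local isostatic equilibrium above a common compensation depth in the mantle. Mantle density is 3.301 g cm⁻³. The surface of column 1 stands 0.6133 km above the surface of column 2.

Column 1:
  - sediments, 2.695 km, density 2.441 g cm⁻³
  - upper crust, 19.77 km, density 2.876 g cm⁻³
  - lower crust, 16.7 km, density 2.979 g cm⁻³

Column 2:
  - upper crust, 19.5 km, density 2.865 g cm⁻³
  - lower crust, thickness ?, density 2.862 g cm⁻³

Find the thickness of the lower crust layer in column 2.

12.7 km

Take the compensation level at the base of the deeper column (depth z_c below the surface of column 1) and equate Σ ρ_i t_i down to z_c; mantle fills any gap and the z_c terms cancel.
Column 1: 2.695×2.441 + 19.77×2.876 + 16.7×2.979 + (z_c − 39.165)×3.301
Column 2: 0.6133×0 + 19.5×2.865 + x×2.862 + (z_c − 0.6133 − 19.5 − x)×3.301
The z_c×3.301 term appears on both sides and cancels. Collect the known terms of each column as K = Σ(ρt)_known − 3.301 × (depth of known layers): K_1 = 113.186315 − 3.301×39.165 = −16.09735; K_2 = 55.8675 − 3.301×(0.6133 + 19.5) = −10.5265033.
Balance: K_1 = K_2 − x×(3.301 − 2.862), so x = (K_2 − K_1)/(3.301 − 2.862) = 5.57085/0.439 = 12.7 km.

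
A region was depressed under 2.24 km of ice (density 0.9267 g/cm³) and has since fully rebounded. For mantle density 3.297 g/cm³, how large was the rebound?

Removing the load lets mantle flow back in; uplift u satisfies ρ_ice t = ρ_m u.
u = t ρ_ice/ρ_m = 2.24 km × 0.9267/3.297 = 0.63 km.

0.63 km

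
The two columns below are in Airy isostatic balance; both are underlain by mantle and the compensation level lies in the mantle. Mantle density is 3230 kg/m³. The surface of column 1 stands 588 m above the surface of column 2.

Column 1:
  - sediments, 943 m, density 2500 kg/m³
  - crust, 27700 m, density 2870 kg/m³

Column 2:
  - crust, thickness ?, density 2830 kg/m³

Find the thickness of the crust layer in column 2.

Take the compensation level at the base of the deeper column (depth z_c below the surface of column 1) and equate Σ ρ_i t_i down to z_c; mantle fills any gap and the z_c terms cancel.
Column 1: 943×2500 + 27700×2870 + (z_c − 28643)×3230
Column 2: 588×0 + x×2830 + (z_c − 588 − 0 − x)×3230
The z_c×3230 term appears on both sides and cancels. Collect the known terms of each column as K = Σ(ρt)_known − 3230 × (depth of known layers): K_1 = 81856500 − 3230×28643 = −10660390; K_2 = 0 − 3230×(588 + 0) = −1899240.
Balance: K_1 = K_2 − x×(3230 − 2830), so x = (K_2 − K_1)/(3230 − 2830) = 8761150/400 = 21900 m.

21900 m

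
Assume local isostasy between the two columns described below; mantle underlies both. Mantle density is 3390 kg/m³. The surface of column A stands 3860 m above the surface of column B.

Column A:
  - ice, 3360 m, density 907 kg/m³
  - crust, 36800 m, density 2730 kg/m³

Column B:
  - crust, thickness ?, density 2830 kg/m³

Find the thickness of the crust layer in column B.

Take the compensation level at the base of the deeper column (depth z_c below the surface of column A) and equate Σ ρ_i t_i down to z_c; mantle fills any gap and the z_c terms cancel.
Column A: 3360×907 + 36800×2730 + (z_c − 40160)×3390
Column B: 3860×0 + x×2830 + (z_c − 3860 − 0 − x)×3390
The z_c×3390 term appears on both sides and cancels. Collect the known terms of each column as K = Σ(ρt)_known − 3390 × (depth of known layers): K_A = 103511520 − 3390×40160 = −32630880; K_B = 0 − 3390×(3860 + 0) = −13085400.
Balance: K_A = K_B − x×(3390 − 2830), so x = (K_B − K_A)/(3390 − 2830) = 19545500/560 = 34900 m.

34900 m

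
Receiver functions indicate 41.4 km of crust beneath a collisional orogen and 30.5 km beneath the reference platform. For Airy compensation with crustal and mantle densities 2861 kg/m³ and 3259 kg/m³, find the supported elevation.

1.33 km

Excess crust Δ = 41.4 km − 30.5 km = 10.9 km, split between elevation h and root r with h + r = Δ.
Airy balance ρ_c h = (ρ_m − ρ_c) r gives r = h ρ_c/(ρ_m − ρ_c), so h (1 + ρ_c/(ρ_m − ρ_c)) = Δ, i.e. h = Δ (ρ_m − ρ_c)/ρ_m.
h = 10.9 km × 398/3259 = 1.33 km.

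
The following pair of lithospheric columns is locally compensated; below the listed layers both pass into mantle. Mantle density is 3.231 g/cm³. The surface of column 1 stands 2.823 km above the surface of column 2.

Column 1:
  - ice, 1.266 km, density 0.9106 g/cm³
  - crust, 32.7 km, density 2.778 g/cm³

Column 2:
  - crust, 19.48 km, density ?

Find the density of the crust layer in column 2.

Take the compensation level at the base of the deeper column (depth z_c below the surface of column 1) and equate Σ ρ_i t_i down to z_c; mantle fills any gap and the z_c terms cancel.
Column 1: 1.266×0.9106 + 32.7×2.778 + (z_c − 33.966)×3.231
Column 2: 2.823×0 + 19.48×ρ + (z_c − 2.823 − 19.48)×3.231
The z_c×3.231 term appears on both sides and cancels. Collect the known terms of each column as K = Σ(ρt)_known − 3.231 × (depth of known layers): K_1 = 91.9934196 − 3.231×33.966 = −17.7507264; K_2 = 0 − 3.231×(2.823 + 19.48) = −72.060993.
Balance: K_1 = K_2 + 19.48×ρ, so ρ = (K_1 − K_2)/19.48 = 54.3103/19.48 = 2.79 g/cm³.

2.79 g/cm³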